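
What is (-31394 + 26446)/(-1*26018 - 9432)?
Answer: 2474/17725 ≈ 0.13958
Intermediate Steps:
(-31394 + 26446)/(-1*26018 - 9432) = -4948/(-26018 - 9432) = -4948/(-35450) = -4948*(-1/35450) = 2474/17725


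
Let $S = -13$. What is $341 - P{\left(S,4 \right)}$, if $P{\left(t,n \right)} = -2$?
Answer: $343$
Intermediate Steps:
$341 - P{\left(S,4 \right)} = 341 - -2 = 341 + 2 = 343$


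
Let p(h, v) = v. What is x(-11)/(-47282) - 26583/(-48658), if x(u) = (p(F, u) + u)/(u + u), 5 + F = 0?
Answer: 314212187/575161889 ≈ 0.54630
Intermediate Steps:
F = -5 (F = -5 + 0 = -5)
x(u) = 1 (x(u) = (u + u)/(u + u) = (2*u)/((2*u)) = (2*u)*(1/(2*u)) = 1)
x(-11)/(-47282) - 26583/(-48658) = 1/(-47282) - 26583/(-48658) = 1*(-1/47282) - 26583*(-1/48658) = -1/47282 + 26583/48658 = 314212187/575161889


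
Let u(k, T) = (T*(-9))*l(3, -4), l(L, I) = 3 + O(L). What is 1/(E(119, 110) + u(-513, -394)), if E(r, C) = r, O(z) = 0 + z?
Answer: 1/21395 ≈ 4.6740e-5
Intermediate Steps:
O(z) = z
l(L, I) = 3 + L
u(k, T) = -54*T (u(k, T) = (T*(-9))*(3 + 3) = -9*T*6 = -54*T)
1/(E(119, 110) + u(-513, -394)) = 1/(119 - 54*(-394)) = 1/(119 + 21276) = 1/21395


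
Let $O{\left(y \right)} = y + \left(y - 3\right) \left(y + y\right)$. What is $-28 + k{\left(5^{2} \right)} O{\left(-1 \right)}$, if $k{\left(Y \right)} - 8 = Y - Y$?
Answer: $28$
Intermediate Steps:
$k{\left(Y \right)} = 8$ ($k{\left(Y \right)} = 8 + \left(Y - Y\right) = 8 + 0 = 8$)
$O{\left(y \right)} = y + 2 y \left(-3 + y\right)$ ($O{\left(y \right)} = y + \left(-3 + y\right) 2 y = y + 2 y \left(-3 + y\right)$)
$-28 + k{\left(5^{2} \right)} O{\left(-1 \right)} = -28 + 8 \left(- (-5 + 2 \left(-1\right))\right) = -28 + 8 \left(- (-5 - 2)\right) = -28 + 8 \left(\left(-1\right) \left(-7\right)\right) = -28 + 8 \cdot 7 = -28 + 56 = 28$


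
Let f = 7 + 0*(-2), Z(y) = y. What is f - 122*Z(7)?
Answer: -847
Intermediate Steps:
f = 7 (f = 7 + 0 = 7)
f - 122*Z(7) = 7 - 122*7 = 7 - 854 = -847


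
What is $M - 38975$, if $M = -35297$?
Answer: $-74272$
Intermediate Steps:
$M - 38975 = -35297 - 38975 = -74272$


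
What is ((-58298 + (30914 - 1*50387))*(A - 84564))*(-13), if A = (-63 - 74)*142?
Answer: -105164590414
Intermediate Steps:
A = -19454 (A = -137*142 = -19454)
((-58298 + (30914 - 1*50387))*(A - 84564))*(-13) = ((-58298 + (30914 - 1*50387))*(-19454 - 84564))*(-13) = ((-58298 + (30914 - 50387))*(-104018))*(-13) = ((-58298 - 19473)*(-104018))*(-13) = -77771*(-104018)*(-13) = 8089583878*(-13) = -105164590414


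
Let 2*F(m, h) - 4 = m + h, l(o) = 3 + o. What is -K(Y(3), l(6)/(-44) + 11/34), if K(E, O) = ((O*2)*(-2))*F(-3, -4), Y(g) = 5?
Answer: -267/374 ≈ -0.71390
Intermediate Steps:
F(m, h) = 2 + h/2 + m/2 (F(m, h) = 2 + (m + h)/2 = 2 + (h + m)/2 = 2 + (h/2 + m/2) = 2 + h/2 + m/2)
K(E, O) = 6*O (K(E, O) = ((O*2)*(-2))*(2 + (½)*(-4) + (½)*(-3)) = ((2*O)*(-2))*(2 - 2 - 3/2) = -4*O*(-3/2) = 6*O)
-K(Y(3), l(6)/(-44) + 11/34) = -6*((3 + 6)/(-44) + 11/34) = -6*(9*(-1/44) + 11*(1/34)) = -6*(-9/44 + 11/34) = -6*89/748 = -1*267/374 = -267/374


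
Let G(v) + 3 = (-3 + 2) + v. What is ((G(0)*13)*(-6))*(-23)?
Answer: -7176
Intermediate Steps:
G(v) = -4 + v (G(v) = -3 + ((-3 + 2) + v) = -3 + (-1 + v) = -4 + v)
((G(0)*13)*(-6))*(-23) = (((-4 + 0)*13)*(-6))*(-23) = (-4*13*(-6))*(-23) = -52*(-6)*(-23) = 312*(-23) = -7176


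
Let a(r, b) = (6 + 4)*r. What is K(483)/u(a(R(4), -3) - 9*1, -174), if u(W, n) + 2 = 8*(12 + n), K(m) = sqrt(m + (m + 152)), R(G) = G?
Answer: -sqrt(1118)/1298 ≈ -0.025760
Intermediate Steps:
a(r, b) = 10*r
K(m) = sqrt(152 + 2*m) (K(m) = sqrt(m + (152 + m)) = sqrt(152 + 2*m))
u(W, n) = 94 + 8*n (u(W, n) = -2 + 8*(12 + n) = -2 + (96 + 8*n) = 94 + 8*n)
K(483)/u(a(R(4), -3) - 9*1, -174) = sqrt(152 + 2*483)/(94 + 8*(-174)) = sqrt(152 + 966)/(94 - 1392) = sqrt(1118)/(-1298) = sqrt(1118)*(-1/1298) = -sqrt(1118)/1298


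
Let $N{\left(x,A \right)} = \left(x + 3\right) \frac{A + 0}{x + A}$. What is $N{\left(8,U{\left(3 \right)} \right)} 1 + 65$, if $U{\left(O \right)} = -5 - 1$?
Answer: $32$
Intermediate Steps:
$U{\left(O \right)} = -6$
$N{\left(x,A \right)} = \frac{A \left(3 + x\right)}{A + x}$ ($N{\left(x,A \right)} = \left(3 + x\right) \frac{A}{A + x} = \frac{A \left(3 + x\right)}{A + x}$)
$N{\left(8,U{\left(3 \right)} \right)} 1 + 65 = - \frac{6 \left(3 + 8\right)}{-6 + 8} \cdot 1 + 65 = \left(-6\right) \frac{1}{2} \cdot 11 \cdot 1 + 65 = \left(-33\right) 1 + 65 = -33 + 65 = 32$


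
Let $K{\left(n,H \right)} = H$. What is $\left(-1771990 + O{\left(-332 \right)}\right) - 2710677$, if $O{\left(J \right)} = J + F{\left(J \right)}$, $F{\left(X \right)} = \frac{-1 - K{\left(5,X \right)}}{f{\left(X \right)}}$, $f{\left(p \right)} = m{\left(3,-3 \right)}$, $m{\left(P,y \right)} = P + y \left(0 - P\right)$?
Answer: $- \frac{53795657}{12} \approx -4.483 \cdot 10^{6}$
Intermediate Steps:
$m{\left(P,y \right)} = P - P y$ ($m{\left(P,y \right)} = P + y \left(- P\right) = P - P y$)
$f{\left(p \right)} = 12$ ($f{\left(p \right)} = 3 \left(1 - -3\right) = 3 \left(1 + 3\right) = 3 \cdot 4 = 12$)
$F{\left(X \right)} = - \frac{1}{12} - \frac{X}{12}$ ($F{\left(X \right)} = \frac{-1 - X}{12} = \left(-1 - X\right) \frac{1}{12} = - \frac{1}{12} - \frac{X}{12}$)
$O{\left(J \right)} = - \frac{1}{12} + \frac{11 J}{12}$ ($O{\left(J \right)} = J - \left(\frac{1}{12} + \frac{J}{12}\right) = - \frac{1}{12} + \frac{11 J}{12}$)
$\left(-1771990 + O{\left(-332 \right)}\right) - 2710677 = \left(-1771990 + \left(- \frac{1}{12} + \frac{11}{12} \left(-332\right)\right)\right) - 2710677 = \left(-1771990 - \frac{3653}{12}\right) - 2710677 = - \frac{21267533}{12} - 2710677 = - \frac{53795657}{12}$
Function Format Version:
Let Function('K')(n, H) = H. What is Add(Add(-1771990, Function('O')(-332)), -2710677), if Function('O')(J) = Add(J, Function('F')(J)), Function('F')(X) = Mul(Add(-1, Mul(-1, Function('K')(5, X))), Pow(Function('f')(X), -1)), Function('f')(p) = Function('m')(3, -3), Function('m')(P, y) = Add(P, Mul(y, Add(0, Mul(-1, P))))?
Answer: Rational(-53795657, 12) ≈ -4.4830e+6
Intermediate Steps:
Function('m')(P, y) = Add(P, Mul(-1, P, y)) (Function('m')(P, y) = Add(P, Mul(y, Mul(-1, P))) = Add(P, Mul(-1, P, y)))
Function('f')(p) = 12 (Function('f')(p) = Mul(3, Add(1, Mul(-1, -3))) = Mul(3, Add(1, 3)) = Mul(3, 4) = 12)
Function('F')(X) = Add(Rational(-1, 12), Mul(Rational(-1, 12), X)) (Function('F')(X) = Mul(Add(-1, Mul(-1, X)), Pow(12, -1)) = Mul(Add(-1, Mul(-1, X)), Rational(1, 12)) = Add(Rational(-1, 12), Mul(Rational(-1, 12), X)))
Function('O')(J) = Add(Rational(-1, 12), Mul(Rational(11, 12), J)) (Function('O')(J) = Add(J, Add(Rational(-1, 12), Mul(Rational(-1, 12), J))) = Add(Rational(-1, 12), Mul(Rational(11, 12), J)))
Add(Add(-1771990, Function('O')(-332)), -2710677) = Add(Add(-1771990, Add(Rational(-1, 12), Mul(Rational(11, 12), -332))), -2710677) = Add(Add(-1771990, Add(Rational(-1, 12), Rational(-913, 3))), -2710677) = Add(Add(-1771990, Rational(-3653, 12)), -2710677) = Add(Rational(-21267533, 12), -2710677) = Rational(-53795657, 12)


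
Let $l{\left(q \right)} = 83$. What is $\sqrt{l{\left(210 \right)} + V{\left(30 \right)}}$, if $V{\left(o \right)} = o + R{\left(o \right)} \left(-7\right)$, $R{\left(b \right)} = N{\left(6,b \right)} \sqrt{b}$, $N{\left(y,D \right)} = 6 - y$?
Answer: $\sqrt{113} \approx 10.63$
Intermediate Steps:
$R{\left(b \right)} = 0$ ($R{\left(b \right)} = \left(6 - 6\right) \sqrt{b} = 0 \sqrt{b} = 0$)
$V{\left(o \right)} = o$ ($V{\left(o \right)} = o + 0 \left(-7\right) = o + 0 = o$)
$\sqrt{l{\left(210 \right)} + V{\left(30 \right)}} = \sqrt{83 + 30} = \sqrt{113}$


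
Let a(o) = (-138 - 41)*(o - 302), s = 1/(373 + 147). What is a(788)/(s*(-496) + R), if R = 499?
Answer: -209430/1199 ≈ -174.67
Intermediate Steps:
s = 1/520 ≈ 0.0019231
a(o) = 54058 - 179*o (a(o) = -179*(-302 + o) = 54058 - 179*o)
a(788)/(s*(-496) + R) = (54058 - 179*788)/((1/520)*(-496) + 499) = (54058 - 141052)/(-62/65 + 499) = -86994/32373/65 = -86994*65/32373 = -209430/1199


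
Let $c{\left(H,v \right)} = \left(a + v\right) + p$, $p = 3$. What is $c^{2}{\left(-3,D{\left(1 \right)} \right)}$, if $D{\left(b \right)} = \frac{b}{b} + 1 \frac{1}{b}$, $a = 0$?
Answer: $25$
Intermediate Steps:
$D{\left(b \right)} = 1 + \frac{1}{b}$
$c{\left(H,v \right)} = 3 + v$ ($c{\left(H,v \right)} = \left(0 + v\right) + 3 = v + 3 = 3 + v$)
$c^{2}{\left(-3,D{\left(1 \right)} \right)} = \left(3 + \frac{1 + 1}{1}\right)^{2} = \left(3 + 1 \cdot 2\right)^{2} = \left(3 + 2\right)^{2} = 5^{2} = 25$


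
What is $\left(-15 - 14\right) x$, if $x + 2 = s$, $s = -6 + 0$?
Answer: $232$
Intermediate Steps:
$s = -6$
$x = -8$ ($x = -2 - 6 = -8$)
$\left(-15 - 14\right) x = \left(-15 - 14\right) \left(-8\right) = \left(-29\right) \left(-8\right) = 232$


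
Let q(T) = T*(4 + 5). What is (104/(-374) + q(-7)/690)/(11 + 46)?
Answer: -15887/2451570 ≈ -0.0064803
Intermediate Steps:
q(T) = 9*T (q(T) = T*9 = 9*T)
(104/(-374) + q(-7)/690)/(11 + 46) = (104/(-374) + (9*(-7))/690)/(11 + 46) = (104*(-1/374) - 63*1/690)/57 = (-52/187 - 21/230)*(1/57) = -15887/43010*1/57 = -15887/2451570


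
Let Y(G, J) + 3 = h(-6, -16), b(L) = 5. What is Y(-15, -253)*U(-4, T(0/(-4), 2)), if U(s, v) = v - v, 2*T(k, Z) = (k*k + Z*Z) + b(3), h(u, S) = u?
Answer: 0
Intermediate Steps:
Y(G, J) = -9 (Y(G, J) = -3 - 6 = -9)
T(k, Z) = 5/2 + Z²/2 + k²/2 (T(k, Z) = ((k*k + Z*Z) + 5)/2 = ((k² + Z²) + 5)/2 = ((Z² + k²) + 5)/2 = (5 + Z² + k²)/2 = 5/2 + Z²/2 + k²/2)
U(s, v) = 0
Y(-15, -253)*U(-4, T(0/(-4), 2)) = -9*0 = 0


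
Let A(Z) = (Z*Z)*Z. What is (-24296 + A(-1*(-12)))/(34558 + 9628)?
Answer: -11284/22093 ≈ -0.51075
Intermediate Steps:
A(Z) = Z³ (A(Z) = Z²*Z = Z³)
(-24296 + A(-1*(-12)))/(34558 + 9628) = (-24296 + (-1*(-12))³)/(34558 + 9628) = (-24296 + 12³)/44186 = (-24296 + 1728)*(1/44186) = -22568*1/44186 = -11284/22093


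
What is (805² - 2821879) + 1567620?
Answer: -606234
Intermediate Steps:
(805² - 2821879) + 1567620 = (648025 - 2821879) + 1567620 = -2173854 + 1567620 = -606234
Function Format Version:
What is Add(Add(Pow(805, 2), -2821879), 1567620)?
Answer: -606234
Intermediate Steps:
Add(Add(Pow(805, 2), -2821879), 1567620) = Add(Add(648025, -2821879), 1567620) = Add(-2173854, 1567620) = -606234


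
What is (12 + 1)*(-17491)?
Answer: -227383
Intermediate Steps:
(12 + 1)*(-17491) = 13*(-17491) = -227383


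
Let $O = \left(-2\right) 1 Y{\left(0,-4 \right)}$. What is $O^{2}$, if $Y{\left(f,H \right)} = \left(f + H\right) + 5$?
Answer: $4$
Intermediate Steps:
$Y{\left(f,H \right)} = 5 + H + f$ ($Y{\left(f,H \right)} = \left(H + f\right) + 5 = 5 + H + f$)
$O = -2$ ($O = \left(-2\right) 1 \left(5 - 4 + 0\right) = \left(-2\right) 1 = -2$)
$O^{2} = \left(-2\right)^{2} = 4$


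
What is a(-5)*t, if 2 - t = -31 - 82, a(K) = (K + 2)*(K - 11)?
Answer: 5520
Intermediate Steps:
a(K) = (-11 + K)*(2 + K) (a(K) = (2 + K)*(-11 + K) = (-11 + K)*(2 + K))
t = 115 (t = 2 - (-31 - 82) = 2 - 1*(-113) = 2 + 113 = 115)
a(-5)*t = (-22 + (-5)² - 9*(-5))*115 = (-22 + 25 + 45)*115 = 48*115 = 5520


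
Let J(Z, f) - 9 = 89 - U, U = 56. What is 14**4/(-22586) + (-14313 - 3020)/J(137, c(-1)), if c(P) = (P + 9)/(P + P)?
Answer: -196548305/474306 ≈ -414.39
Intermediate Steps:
c(P) = (9 + P)/(2*P) (c(P) = (9 + P)/((2*P)) = (9 + P)*(1/(2*P)) = (9 + P)/(2*P))
J(Z, f) = 42 (J(Z, f) = 9 + (89 - 1*56) = 9 + (89 - 56) = 9 + 33 = 42)
14**4/(-22586) + (-14313 - 3020)/J(137, c(-1)) = 14**4/(-22586) + (-14313 - 3020)/42 = 38416*(-1/22586) - 17333*1/42 = -19208/11293 - 17333/42 = -196548305/474306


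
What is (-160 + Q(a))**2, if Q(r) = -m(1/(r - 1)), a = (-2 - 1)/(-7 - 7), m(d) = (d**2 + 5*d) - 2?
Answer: 343879936/14641 ≈ 23487.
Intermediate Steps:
m(d) = -2 + d**2 + 5*d
a = 3/14 (a = -3/(-14) = -3*(-1/14) = 3/14 ≈ 0.21429)
Q(r) = 2 - 1/(-1 + r)**2 - 5/(-1 + r) (Q(r) = -(-2 + (1/(r - 1))**2 + 5/(r - 1)) = -(-2 + (1/(-1 + r))**2 + 5/(-1 + r)) = -(-2 + (-1 + r)**(-2) + 5/(-1 + r)) = 2 - 1/(-1 + r)**2 - 5/(-1 + r))
(-160 + Q(a))**2 = (-160 + (6 - 9*3/14 + 2*(3/14)**2)/(1 + (3/14)**2 - 2*3/14))**2 = (-160 + (6 - 27/14 + 2*(9/196))/(1 + 9/196 - 3/7))**2 = (-160 + (6 - 27/14 + 9/98)/(121/196))**2 = (-160 + (196/121)*(204/49))**2 = (-160 + 816/121)**2 = (-18544/121)**2 = 343879936/14641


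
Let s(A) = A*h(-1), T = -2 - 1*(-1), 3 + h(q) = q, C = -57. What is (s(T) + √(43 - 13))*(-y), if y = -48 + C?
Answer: 420 + 105*√30 ≈ 995.11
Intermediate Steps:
h(q) = -3 + q
T = -1 (T = -2 + 1 = -1)
y = -105 (y = -48 - 57 = -105)
s(A) = -4*A (s(A) = A*(-3 - 1) = A*(-4) = -4*A)
(s(T) + √(43 - 13))*(-y) = (-4*(-1) + √(43 - 13))*(-1*(-105)) = (4 + √30)*105 = 420 + 105*√30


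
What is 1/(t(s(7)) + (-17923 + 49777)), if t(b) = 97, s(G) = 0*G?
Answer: 1/31951 ≈ 3.1298e-5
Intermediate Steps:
s(G) = 0
1/(t(s(7)) + (-17923 + 49777)) = 1/(97 + (-17923 + 49777)) = 1/(97 + 31854) = 1/31951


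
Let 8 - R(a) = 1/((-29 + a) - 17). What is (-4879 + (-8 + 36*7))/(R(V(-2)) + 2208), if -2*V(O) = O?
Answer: -208575/99721 ≈ -2.0916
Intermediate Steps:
V(O) = -O/2
R(a) = 8 - 1/(-46 + a) (R(a) = 8 - 1/((-29 + a) - 17) = 8 - 1/(-46 + a))
(-4879 + (-8 + 36*7))/(R(V(-2)) + 2208) = (-4879 + (-8 + 36*7))/((-369 + 8*(-½*(-2)))/(-46 - ½*(-2)) + 2208) = (-4879 + (-8 + 252))/((-369 + 8*1)/(-46 + 1) + 2208) = (-4879 + 244)/((-369 + 8)/(-45) + 2208) = -4635/(-1/45*(-361) + 2208) = -4635/(361/45 + 2208) = -4635/99721/45 = -4635*45/99721 = -208575/99721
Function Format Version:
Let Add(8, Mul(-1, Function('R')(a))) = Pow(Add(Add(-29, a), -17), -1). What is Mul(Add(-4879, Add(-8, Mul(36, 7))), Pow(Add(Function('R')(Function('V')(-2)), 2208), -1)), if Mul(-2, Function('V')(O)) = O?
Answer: Rational(-208575, 99721) ≈ -2.0916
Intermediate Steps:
Function('V')(O) = Mul(Rational(-1, 2), O)
Function('R')(a) = Add(8, Mul(-1, Pow(Add(-46, a), -1))) (Function('R')(a) = Add(8, Mul(-1, Pow(Add(Add(-29, a), -17), -1))) = Add(8, Mul(-1, Pow(Add(-46, a), -1))))
Mul(Add(-4879, Add(-8, Mul(36, 7))), Pow(Add(Function('R')(Function('V')(-2)), 2208), -1)) = Mul(Add(-4879, Add(-8, Mul(36, 7))), Pow(Add(Mul(Pow(Add(-46, Mul(Rational(-1, 2), -2)), -1), Add(-369, Mul(8, Mul(Rational(-1, 2), -2)))), 2208), -1)) = Mul(Add(-4879, Add(-8, 252)), Pow(Add(Mul(Pow(Add(-46, 1), -1), Add(-369, Mul(8, 1))), 2208), -1)) = Mul(Add(-4879, 244), Pow(Add(Mul(Pow(-45, -1), Add(-369, 8)), 2208), -1)) = Mul(-4635, Pow(Add(Mul(Rational(-1, 45), -361), 2208), -1)) = Mul(-4635, Pow(Add(Rational(361, 45), 2208), -1)) = Mul(-4635, Pow(Rational(99721, 45), -1)) = Mul(-4635, Rational(45, 99721)) = Rational(-208575, 99721)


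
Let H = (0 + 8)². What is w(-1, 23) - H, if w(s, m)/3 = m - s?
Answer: 8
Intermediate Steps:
w(s, m) = -3*s + 3*m (w(s, m) = 3*(m - s) = -3*s + 3*m)
H = 64 (H = 8² = 64)
w(-1, 23) - H = (-3*(-1) + 3*23) - 1*64 = (3 + 69) - 64 = 72 - 64 = 8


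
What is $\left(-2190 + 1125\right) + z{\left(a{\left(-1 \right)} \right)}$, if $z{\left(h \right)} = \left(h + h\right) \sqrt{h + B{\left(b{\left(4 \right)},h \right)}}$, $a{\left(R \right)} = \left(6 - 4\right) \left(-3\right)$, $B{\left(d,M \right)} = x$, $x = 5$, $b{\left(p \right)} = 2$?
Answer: $-1065 - 12 i \approx -1065.0 - 12.0 i$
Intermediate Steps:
$B{\left(d,M \right)} = 5$
$a{\left(R \right)} = -6$ ($a{\left(R \right)} = 2 \left(-3\right) = -6$)
$z{\left(h \right)} = 2 h \sqrt{5 + h}$ ($z{\left(h \right)} = \left(h + h\right) \sqrt{h + 5} = 2 h \sqrt{5 + h}$)
$\left(-2190 + 1125\right) + z{\left(a{\left(-1 \right)} \right)} = \left(-2190 + 1125\right) + 2 \left(-6\right) \sqrt{5 - 6} = -1065 + 2 \left(-6\right) \sqrt{-1} = -1065 + 2 \left(-6\right) i = -1065 - 12 i$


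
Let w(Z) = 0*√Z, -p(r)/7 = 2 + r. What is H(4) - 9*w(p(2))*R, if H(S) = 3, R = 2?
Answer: 3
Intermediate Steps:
p(r) = -14 - 7*r (p(r) = -7*(2 + r) = -14 - 7*r)
w(Z) = 0
H(4) - 9*w(p(2))*R = 3 - 0*2 = 3 - 9*0 = 3 + 0 = 3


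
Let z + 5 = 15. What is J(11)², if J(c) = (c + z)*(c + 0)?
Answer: 53361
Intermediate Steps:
z = 10 (z = -5 + 15 = 10)
J(c) = c*(10 + c) (J(c) = (c + 10)*(c + 0) = (10 + c)*c = c*(10 + c))
J(11)² = (11*(10 + 11))² = (11*21)² = 231² = 53361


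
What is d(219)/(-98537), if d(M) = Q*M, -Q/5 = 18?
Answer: 19710/98537 ≈ 0.20003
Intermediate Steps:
Q = -90 (Q = -5*18 = -90)
d(M) = -90*M
d(219)/(-98537) = -90*219/(-98537) = -19710*(-1/98537) = 19710/98537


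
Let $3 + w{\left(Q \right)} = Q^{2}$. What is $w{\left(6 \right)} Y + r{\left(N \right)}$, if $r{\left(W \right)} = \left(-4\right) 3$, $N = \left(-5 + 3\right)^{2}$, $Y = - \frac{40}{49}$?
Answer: $- \frac{1908}{49} \approx -38.939$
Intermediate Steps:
$Y = - \frac{40}{49}$ ($Y = \left(-40\right) \frac{1}{49} = - \frac{40}{49} \approx -0.81633$)
$N = 4$ ($N = \left(-2\right)^{2} = 4$)
$r{\left(W \right)} = -12$
$w{\left(Q \right)} = -3 + Q^{2}$
$w{\left(6 \right)} Y + r{\left(N \right)} = \left(-3 + 6^{2}\right) \left(- \frac{40}{49}\right) - 12 = \left(-3 + 36\right) \left(- \frac{40}{49}\right) - 12 = 33 \left(- \frac{40}{49}\right) - 12 = - \frac{1320}{49} - 12 = - \frac{1908}{49}$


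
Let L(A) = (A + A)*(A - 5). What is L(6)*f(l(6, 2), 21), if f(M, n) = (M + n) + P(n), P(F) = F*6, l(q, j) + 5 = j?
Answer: 1728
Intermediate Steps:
l(q, j) = -5 + j
P(F) = 6*F
f(M, n) = M + 7*n (f(M, n) = (M + n) + 6*n = M + 7*n)
L(A) = 2*A*(-5 + A) (L(A) = (2*A)*(-5 + A) = 2*A*(-5 + A))
L(6)*f(l(6, 2), 21) = (2*6*(-5 + 6))*((-5 + 2) + 7*21) = (2*6*1)*(-3 + 147) = 12*144 = 1728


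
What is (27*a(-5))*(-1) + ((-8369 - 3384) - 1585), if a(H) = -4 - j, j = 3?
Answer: -13149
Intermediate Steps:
a(H) = -7 (a(H) = -4 - 1*3 = -4 - 3 = -7)
(27*a(-5))*(-1) + ((-8369 - 3384) - 1585) = (27*(-7))*(-1) + ((-8369 - 3384) - 1585) = -189*(-1) + (-11753 - 1585) = 189 - 13338 = -13149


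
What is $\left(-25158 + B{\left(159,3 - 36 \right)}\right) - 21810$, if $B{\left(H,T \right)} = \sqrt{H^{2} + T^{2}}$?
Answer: $-46968 + 3 \sqrt{2930} \approx -46806.0$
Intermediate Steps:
$\left(-25158 + B{\left(159,3 - 36 \right)}\right) - 21810 = \left(-25158 + \sqrt{159^{2} + \left(3 - 36\right)^{2}}\right) - 21810 = \left(-25158 + \sqrt{25281 + \left(3 - 36\right)^{2}}\right) - 21810 = \left(-25158 + \sqrt{25281 + \left(-33\right)^{2}}\right) - 21810 = \left(-25158 + \sqrt{25281 + 1089}\right) - 21810 = \left(-25158 + \sqrt{26370}\right) - 21810 = \left(-25158 + 3 \sqrt{2930}\right) - 21810 = -46968 + 3 \sqrt{2930}$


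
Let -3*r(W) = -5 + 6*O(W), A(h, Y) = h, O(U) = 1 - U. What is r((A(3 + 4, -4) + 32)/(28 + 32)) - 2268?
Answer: -68011/30 ≈ -2267.0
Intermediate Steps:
r(W) = -⅓ + 2*W (r(W) = -(-5 + 6*(1 - W))/3 = -(-5 + (6 - 6*W))/3 = -(1 - 6*W)/3 = -⅓ + 2*W)
r((A(3 + 4, -4) + 32)/(28 + 32)) - 2268 = (-⅓ + 2*(((3 + 4) + 32)/(28 + 32))) - 2268 = (-⅓ + 2*((7 + 32)/60)) - 2268 = (-⅓ + 2*(39*(1/60))) - 2268 = (-⅓ + 2*(13/20)) - 2268 = (-⅓ + 13/10) - 2268 = 29/30 - 2268 = -68011/30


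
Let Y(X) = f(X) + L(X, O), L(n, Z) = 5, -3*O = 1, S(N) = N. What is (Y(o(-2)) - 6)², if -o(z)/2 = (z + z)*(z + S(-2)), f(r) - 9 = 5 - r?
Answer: 2025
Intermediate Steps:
f(r) = 14 - r (f(r) = 9 + (5 - r) = 14 - r)
O = -⅓ (O = -⅓*1 = -⅓ ≈ -0.33333)
o(z) = -4*z*(-2 + z) (o(z) = -2*(z + z)*(z - 2) = -2*2*z*(-2 + z) = -4*z*(-2 + z))
Y(X) = 19 - X (Y(X) = (14 - X) + 5 = 19 - X)
(Y(o(-2)) - 6)² = ((19 - 4*(-2)*(2 - 1*(-2))) - 6)² = ((19 - 4*(-2)*(2 + 2)) - 6)² = ((19 - 4*(-2)*4) - 6)² = ((19 - 1*(-32)) - 6)² = ((19 + 32) - 6)² = (51 - 6)² = 45² = 2025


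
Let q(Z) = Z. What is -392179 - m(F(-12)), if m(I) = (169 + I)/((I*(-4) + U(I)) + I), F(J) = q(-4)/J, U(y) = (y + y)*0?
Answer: -1176029/3 ≈ -3.9201e+5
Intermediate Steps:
U(y) = 0 (U(y) = (2*y)*0 = 0)
F(J) = -4/J
m(I) = -(169 + I)/(3*I) (m(I) = (169 + I)/((I*(-4) + 0) + I) = (169 + I)/((-4*I + 0) + I) = (169 + I)/(-4*I + I) = (169 + I)/((-3*I)) = (169 + I)*(-1/(3*I)) = -(169 + I)/(3*I))
-392179 - m(F(-12)) = -392179 - (-169 - (-4)/(-12))/(3*((-4/(-12)))) = -392179 - (-169 - (-4)*(-1)/12)/(3*((-4*(-1/12)))) = -392179 - (-169 - 1*⅓)/(3*⅓) = -392179 - 3*(-169 - ⅓)/3 = -392179 - 3*(-508)/(3*3) = -392179 - 1*(-508/3) = -392179 + 508/3 = -1176029/3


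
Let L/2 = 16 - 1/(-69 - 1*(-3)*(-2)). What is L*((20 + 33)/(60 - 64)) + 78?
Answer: -51953/150 ≈ -346.35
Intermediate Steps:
L = 2402/75 (L = 2*(16 - 1/(-69 - 1*(-3)*(-2))) = 2*(16 - 1/(-69 + 3*(-2))) = 2*(16 - 1/(-69 - 6)) = 2*(16 - 1/(-75)) = 2*(16 - 1*(-1/75)) = 2*(16 + 1/75) = 2*(1201/75) = 2402/75 ≈ 32.027)
L*((20 + 33)/(60 - 64)) + 78 = 2402*((20 + 33)/(60 - 64))/75 + 78 = 2402*(53/(-4))/75 + 78 = 2402*(53*(-¼))/75 + 78 = (2402/75)*(-53/4) + 78 = -63653/150 + 78 = -51953/150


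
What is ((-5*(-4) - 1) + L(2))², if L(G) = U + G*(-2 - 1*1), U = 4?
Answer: 289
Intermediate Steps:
L(G) = 4 - 3*G (L(G) = 4 + G*(-2 - 1*1) = 4 + G*(-2 - 1) = 4 + G*(-3) = 4 - 3*G)
((-5*(-4) - 1) + L(2))² = ((-5*(-4) - 1) + (4 - 3*2))² = ((20 - 1) + (4 - 6))² = (19 - 2)² = 17² = 289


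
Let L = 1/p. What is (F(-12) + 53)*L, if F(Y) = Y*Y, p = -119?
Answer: -197/119 ≈ -1.6555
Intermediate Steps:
F(Y) = Y²
L = -1/119 (L = 1/(-119) = -1/119 ≈ -0.0084034)
(F(-12) + 53)*L = ((-12)² + 53)*(-1/119) = (144 + 53)*(-1/119) = 197*(-1/119) = -197/119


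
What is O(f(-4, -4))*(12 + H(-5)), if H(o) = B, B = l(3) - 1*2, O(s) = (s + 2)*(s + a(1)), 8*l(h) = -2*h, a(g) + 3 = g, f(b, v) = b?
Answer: 111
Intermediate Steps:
a(g) = -3 + g
l(h) = -h/4 (l(h) = (-2*h)/8 = -h/4)
O(s) = (-2 + s)*(2 + s) (O(s) = (s + 2)*(s + (-3 + 1)) = (2 + s)*(s - 2) = (2 + s)*(-2 + s) = (-2 + s)*(2 + s))
B = -11/4 (B = -¼*3 - 1*2 = -¾ - 2 = -11/4 ≈ -2.7500)
H(o) = -11/4
O(f(-4, -4))*(12 + H(-5)) = (-4 + (-4)²)*(12 - 11/4) = (-4 + 16)*(37/4) = 12*(37/4) = 111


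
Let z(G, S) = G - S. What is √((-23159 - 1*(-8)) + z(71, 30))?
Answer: I*√23110 ≈ 152.02*I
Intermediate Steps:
√((-23159 - 1*(-8)) + z(71, 30)) = √((-23159 - 1*(-8)) + (71 - 1*30)) = √((-23159 + 8) + (71 - 30)) = √(-23151 + 41) = √(-23110) = I*√23110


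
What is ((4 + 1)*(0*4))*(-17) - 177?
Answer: -177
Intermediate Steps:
((4 + 1)*(0*4))*(-17) - 177 = (5*0)*(-17) - 177 = 0*(-17) - 177 = 0 - 177 = -177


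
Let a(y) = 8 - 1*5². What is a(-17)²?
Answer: 289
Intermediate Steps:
a(y) = -17 (a(y) = 8 - 1*25 = 8 - 25 = -17)
a(-17)² = (-17)² = 289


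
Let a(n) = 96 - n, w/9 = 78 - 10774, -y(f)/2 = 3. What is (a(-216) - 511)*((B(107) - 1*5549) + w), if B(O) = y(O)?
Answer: 20261981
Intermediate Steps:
y(f) = -6 (y(f) = -2*3 = -6)
B(O) = -6
w = -96264 (w = 9*(78 - 10774) = 9*(-10696) = -96264)
(a(-216) - 511)*((B(107) - 1*5549) + w) = ((96 - 1*(-216)) - 511)*((-6 - 1*5549) - 96264) = ((96 + 216) - 511)*((-6 - 5549) - 96264) = (312 - 511)*(-5555 - 96264) = -199*(-101819) = 20261981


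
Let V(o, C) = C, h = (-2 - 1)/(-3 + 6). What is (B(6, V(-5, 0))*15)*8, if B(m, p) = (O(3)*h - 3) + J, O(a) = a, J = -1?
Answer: -840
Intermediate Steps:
h = -1 (h = -3/3 = -3*⅓ = -1)
B(m, p) = -7 (B(m, p) = (3*(-1) - 3) - 1 = (-3 - 3) - 1 = -6 - 1 = -7)
(B(6, V(-5, 0))*15)*8 = -7*15*8 = -105*8 = -840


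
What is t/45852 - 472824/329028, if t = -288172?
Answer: -2427012143/314303997 ≈ -7.7219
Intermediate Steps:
t/45852 - 472824/329028 = -288172/45852 - 472824/329028 = -288172*1/45852 - 472824*1/329028 = -72043/11463 - 39402/27419 = -2427012143/314303997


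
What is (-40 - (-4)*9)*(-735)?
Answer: 2940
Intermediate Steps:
(-40 - (-4)*9)*(-735) = (-40 - 1*(-36))*(-735) = (-40 + 36)*(-735) = -4*(-735) = 2940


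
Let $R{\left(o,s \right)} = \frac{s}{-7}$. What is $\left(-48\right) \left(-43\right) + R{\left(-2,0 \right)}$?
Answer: $2064$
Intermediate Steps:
$R{\left(o,s \right)} = - \frac{s}{7}$ ($R{\left(o,s \right)} = s \left(- \frac{1}{7}\right) = - \frac{s}{7}$)
$\left(-48\right) \left(-43\right) + R{\left(-2,0 \right)} = \left(-48\right) \left(-43\right) - 0 = 2064 + 0 = 2064$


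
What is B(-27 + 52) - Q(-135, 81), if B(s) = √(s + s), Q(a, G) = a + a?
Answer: 270 + 5*√2 ≈ 277.07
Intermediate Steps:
Q(a, G) = 2*a
B(s) = √2*√s (B(s) = √(2*s) = √2*√s)
B(-27 + 52) - Q(-135, 81) = √2*√(-27 + 52) - 2*(-135) = √2*√25 - 1*(-270) = √2*5 + 270 = 5*√2 + 270 = 270 + 5*√2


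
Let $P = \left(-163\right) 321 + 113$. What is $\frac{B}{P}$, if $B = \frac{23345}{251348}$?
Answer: $- \frac{203}{114111992} \approx -1.779 \cdot 10^{-6}$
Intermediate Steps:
$P = -52210$ ($P = -52323 + 113 = -52210$)
$B = \frac{23345}{251348}$ ($B = 23345 \cdot \frac{1}{251348} = \frac{23345}{251348} \approx 0.092879$)
$\frac{B}{P} = \frac{23345}{251348 \left(-52210\right)} = \frac{23345}{251348} \left(- \frac{1}{52210}\right) = - \frac{203}{114111992}$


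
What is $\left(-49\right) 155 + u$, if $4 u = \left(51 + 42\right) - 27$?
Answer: $- \frac{15157}{2} \approx -7578.5$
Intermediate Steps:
$u = \frac{33}{2}$ ($u = \frac{\left(51 + 42\right) - 27}{4} = \frac{93 - 27}{4} = \frac{1}{4} \cdot 66 = \frac{33}{2} \approx 16.5$)
$\left(-49\right) 155 + u = \left(-49\right) 155 + \frac{33}{2} = -7595 + \frac{33}{2} = - \frac{15157}{2}$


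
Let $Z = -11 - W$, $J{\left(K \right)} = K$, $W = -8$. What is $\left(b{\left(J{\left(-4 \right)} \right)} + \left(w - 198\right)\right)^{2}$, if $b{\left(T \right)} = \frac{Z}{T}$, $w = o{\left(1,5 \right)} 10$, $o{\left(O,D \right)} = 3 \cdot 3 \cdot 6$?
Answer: $\frac{1879641}{16} \approx 1.1748 \cdot 10^{5}$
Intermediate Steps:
$o{\left(O,D \right)} = 54$ ($o{\left(O,D \right)} = 9 \cdot 6 = 54$)
$Z = -3$ ($Z = -11 - -8 = -11 + 8 = -3$)
$w = 540$ ($w = 54 \cdot 10 = 540$)
$b{\left(T \right)} = - \frac{3}{T}$
$\left(b{\left(J{\left(-4 \right)} \right)} + \left(w - 198\right)\right)^{2} = \left(- \frac{3}{-4} + \left(540 - 198\right)\right)^{2} = \left(\left(-3\right) \left(- \frac{1}{4}\right) + \left(540 - 198\right)\right)^{2} = \left(\frac{3}{4} + 342\right)^{2} = \left(\frac{1371}{4}\right)^{2} = \frac{1879641}{16}$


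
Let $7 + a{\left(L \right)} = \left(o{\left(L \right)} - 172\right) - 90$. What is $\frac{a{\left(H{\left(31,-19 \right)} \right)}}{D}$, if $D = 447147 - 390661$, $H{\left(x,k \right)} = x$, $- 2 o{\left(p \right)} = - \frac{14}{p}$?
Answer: $- \frac{4166}{875533} \approx -0.0047582$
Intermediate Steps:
$o{\left(p \right)} = \frac{7}{p}$ ($o{\left(p \right)} = - \frac{\left(-14\right) \frac{1}{p}}{2} = \frac{7}{p}$)
$a{\left(L \right)} = -269 + \frac{7}{L}$ ($a{\left(L \right)} = -7 - \left(262 - \frac{7}{L}\right) = -269 + \frac{7}{L}$)
$D = 56486$ ($D = 447147 - 390661 = 56486$)
$\frac{a{\left(H{\left(31,-19 \right)} \right)}}{D} = \frac{-269 + \frac{7}{31}}{56486} = \left(-269 + 7 \cdot \frac{1}{31}\right) \frac{1}{56486} = \left(-269 + \frac{7}{31}\right) \frac{1}{56486} = \left(- \frac{8332}{31}\right) \frac{1}{56486} = - \frac{4166}{875533}$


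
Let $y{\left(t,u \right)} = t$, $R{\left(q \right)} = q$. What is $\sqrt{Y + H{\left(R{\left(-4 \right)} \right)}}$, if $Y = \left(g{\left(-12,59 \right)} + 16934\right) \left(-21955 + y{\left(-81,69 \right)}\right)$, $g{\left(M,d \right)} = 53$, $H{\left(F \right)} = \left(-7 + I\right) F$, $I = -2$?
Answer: $2 i \sqrt{93581374} \approx 19348.0 i$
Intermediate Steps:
$H{\left(F \right)} = - 9 F$ ($H{\left(F \right)} = \left(-7 - 2\right) F = - 9 F$)
$Y = -374325532$ ($Y = \left(53 + 16934\right) \left(-21955 - 81\right) = 16987 \left(-22036\right) = -374325532$)
$\sqrt{Y + H{\left(R{\left(-4 \right)} \right)}} = \sqrt{-374325532 - -36} = \sqrt{-374325532 + 36} = \sqrt{-374325496} = 2 i \sqrt{93581374}$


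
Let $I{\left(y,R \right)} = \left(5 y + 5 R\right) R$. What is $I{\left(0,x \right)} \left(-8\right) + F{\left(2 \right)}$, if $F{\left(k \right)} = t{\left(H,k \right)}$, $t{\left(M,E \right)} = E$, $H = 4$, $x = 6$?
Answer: $-1438$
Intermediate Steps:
$F{\left(k \right)} = k$
$I{\left(y,R \right)} = R \left(5 R + 5 y\right)$ ($I{\left(y,R \right)} = \left(5 R + 5 y\right) R = R \left(5 R + 5 y\right)$)
$I{\left(0,x \right)} \left(-8\right) + F{\left(2 \right)} = 5 \cdot 6 \left(6 + 0\right) \left(-8\right) + 2 = 5 \cdot 6 \cdot 6 \left(-8\right) + 2 = 180 \left(-8\right) + 2 = -1440 + 2 = -1438$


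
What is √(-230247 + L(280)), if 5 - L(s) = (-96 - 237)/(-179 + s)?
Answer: I*√2348665009/101 ≈ 479.83*I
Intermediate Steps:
L(s) = 5 + 333/(-179 + s) (L(s) = 5 - (-96 - 237)/(-179 + s) = 5 - (-333)/(-179 + s) = 5 + 333/(-179 + s))
√(-230247 + L(280)) = √(-230247 + (-562 + 5*280)/(-179 + 280)) = √(-230247 + (-562 + 1400)/101) = √(-230247 + (1/101)*838) = √(-230247 + 838/101) = √(-23254109/101) = I*√2348665009/101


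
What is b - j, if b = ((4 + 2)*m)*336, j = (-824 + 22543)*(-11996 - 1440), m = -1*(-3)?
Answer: 291822532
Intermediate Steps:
m = 3
j = -291816484 (j = 21719*(-13436) = -291816484)
b = 6048 (b = ((4 + 2)*3)*336 = (6*3)*336 = 18*336 = 6048)
b - j = 6048 - 1*(-291816484) = 6048 + 291816484 = 291822532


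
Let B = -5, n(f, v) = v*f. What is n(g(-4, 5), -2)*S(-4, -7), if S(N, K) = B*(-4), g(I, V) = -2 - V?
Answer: 280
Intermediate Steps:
n(f, v) = f*v
S(N, K) = 20 (S(N, K) = -5*(-4) = 20)
n(g(-4, 5), -2)*S(-4, -7) = ((-2 - 1*5)*(-2))*20 = ((-2 - 5)*(-2))*20 = -7*(-2)*20 = 14*20 = 280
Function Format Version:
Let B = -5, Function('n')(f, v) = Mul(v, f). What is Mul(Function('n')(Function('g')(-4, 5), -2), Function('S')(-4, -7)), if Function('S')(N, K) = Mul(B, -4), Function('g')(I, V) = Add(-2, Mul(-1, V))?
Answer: 280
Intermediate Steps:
Function('n')(f, v) = Mul(f, v)
Function('S')(N, K) = 20 (Function('S')(N, K) = Mul(-5, -4) = 20)
Mul(Function('n')(Function('g')(-4, 5), -2), Function('S')(-4, -7)) = Mul(Mul(Add(-2, Mul(-1, 5)), -2), 20) = Mul(Mul(Add(-2, -5), -2), 20) = Mul(Mul(-7, -2), 20) = Mul(14, 20) = 280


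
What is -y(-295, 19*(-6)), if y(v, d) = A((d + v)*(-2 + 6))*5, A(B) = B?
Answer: 8180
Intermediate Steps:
y(v, d) = 20*d + 20*v (y(v, d) = ((d + v)*(-2 + 6))*5 = ((d + v)*4)*5 = (4*d + 4*v)*5 = 20*d + 20*v)
-y(-295, 19*(-6)) = -(20*(19*(-6)) + 20*(-295)) = -(20*(-114) - 5900) = -(-2280 - 5900) = -1*(-8180) = 8180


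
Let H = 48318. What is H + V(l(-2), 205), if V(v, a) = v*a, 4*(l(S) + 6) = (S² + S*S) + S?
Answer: 94791/2 ≈ 47396.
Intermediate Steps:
l(S) = -6 + S²/2 + S/4 (l(S) = -6 + ((S² + S*S) + S)/4 = -6 + ((S² + S²) + S)/4 = -6 + (2*S² + S)/4 = -6 + (S + 2*S²)/4 = -6 + (S²/2 + S/4) = -6 + S²/2 + S/4)
V(v, a) = a*v
H + V(l(-2), 205) = 48318 + 205*(-6 + (½)*(-2)² + (¼)*(-2)) = 48318 + 205*(-6 + (½)*4 - ½) = 48318 + 205*(-6 + 2 - ½) = 48318 + 205*(-9/2) = 48318 - 1845/2 = 94791/2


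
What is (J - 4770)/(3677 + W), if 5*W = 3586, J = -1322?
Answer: -30460/21971 ≈ -1.3864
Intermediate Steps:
W = 3586/5 (W = (⅕)*3586 = 3586/5 ≈ 717.20)
(J - 4770)/(3677 + W) = (-1322 - 4770)/(3677 + 3586/5) = -6092/21971/5 = -6092*5/21971 = -30460/21971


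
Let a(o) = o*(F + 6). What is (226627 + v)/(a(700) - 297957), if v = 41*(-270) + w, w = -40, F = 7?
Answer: -11343/15203 ≈ -0.74610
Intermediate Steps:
a(o) = 13*o (a(o) = o*(7 + 6) = o*13 = 13*o)
v = -11110 (v = 41*(-270) - 40 = -11070 - 40 = -11110)
(226627 + v)/(a(700) - 297957) = (226627 - 11110)/(13*700 - 297957) = 215517/(9100 - 297957) = 215517/(-288857) = 215517*(-1/288857) = -11343/15203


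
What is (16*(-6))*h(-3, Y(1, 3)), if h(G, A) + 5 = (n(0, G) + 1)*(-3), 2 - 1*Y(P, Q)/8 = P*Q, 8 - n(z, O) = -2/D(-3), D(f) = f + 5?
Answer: 3360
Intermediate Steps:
D(f) = 5 + f
n(z, O) = 9 (n(z, O) = 8 - (-2)/(5 - 3) = 8 - (-2)/2 = 8 - 1*(-1) = 8 + 1 = 9)
Y(P, Q) = 16 - 8*P*Q
h(G, A) = -35 (h(G, A) = -5 + (9 + 1)*(-3) = -5 + 10*(-3) = -5 - 30 = -35)
(16*(-6))*h(-3, Y(1, 3)) = (16*(-6))*(-35) = -96*(-35) = 3360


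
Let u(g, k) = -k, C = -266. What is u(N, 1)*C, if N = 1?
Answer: 266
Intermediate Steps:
u(N, 1)*C = -1*1*(-266) = -1*(-266) = 266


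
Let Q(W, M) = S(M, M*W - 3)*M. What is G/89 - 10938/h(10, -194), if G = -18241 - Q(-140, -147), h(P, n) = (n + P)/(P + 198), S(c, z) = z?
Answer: 94461826/2047 ≈ 46147.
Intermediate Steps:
Q(W, M) = M*(-3 + M*W) (Q(W, M) = (M*W - 3)*M = (-3 + M*W)*M = M*(-3 + M*W))
h(P, n) = (P + n)/(198 + P)
G = 3006578 (G = -18241 - (-147)*(-3 - 147*(-140)) = -18241 - (-147)*(-3 + 20580) = -18241 - (-147)*20577 = -18241 - 1*(-3024819) = -18241 + 3024819 = 3006578)
G/89 - 10938/h(10, -194) = 3006578/89 - 10938*(198 + 10)/(10 - 194) = 3006578*(1/89) - 10938/(-184/208) = 3006578/89 - 10938/((1/208)*(-184)) = 3006578/89 - 10938/(-23/26) = 3006578/89 - 10938*(-26/23) = 3006578/89 + 284388/23 = 94461826/2047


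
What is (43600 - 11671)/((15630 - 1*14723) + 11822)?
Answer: 10643/4243 ≈ 2.5084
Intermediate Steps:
(43600 - 11671)/((15630 - 1*14723) + 11822) = 31929/((15630 - 14723) + 11822) = 31929/(907 + 11822) = 31929/12729 = 31929*(1/12729) = 10643/4243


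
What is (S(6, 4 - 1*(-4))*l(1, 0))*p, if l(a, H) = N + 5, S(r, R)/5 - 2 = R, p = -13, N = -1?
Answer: -2600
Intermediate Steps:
S(r, R) = 10 + 5*R
l(a, H) = 4 (l(a, H) = -1 + 5 = 4)
(S(6, 4 - 1*(-4))*l(1, 0))*p = ((10 + 5*(4 - 1*(-4)))*4)*(-13) = ((10 + 5*(4 + 4))*4)*(-13) = ((10 + 5*8)*4)*(-13) = ((10 + 40)*4)*(-13) = (50*4)*(-13) = 200*(-13) = -2600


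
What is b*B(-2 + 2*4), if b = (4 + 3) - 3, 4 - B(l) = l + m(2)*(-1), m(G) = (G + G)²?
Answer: 56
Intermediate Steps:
m(G) = 4*G² (m(G) = (2*G)² = 4*G²)
B(l) = 20 - l (B(l) = 4 - (l + (4*2²)*(-1)) = 4 - (l + (4*4)*(-1)) = 4 - (l + 16*(-1)) = 4 - (l - 16) = 4 - (-16 + l) = 4 + (16 - l) = 20 - l)
b = 4 (b = 7 - 3 = 4)
b*B(-2 + 2*4) = 4*(20 - (-2 + 2*4)) = 4*(20 - (-2 + 8)) = 4*(20 - 1*6) = 4*(20 - 6) = 4*14 = 56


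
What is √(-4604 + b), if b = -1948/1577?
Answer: 2*I*√2863223278/1577 ≈ 67.862*I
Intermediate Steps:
b = -1948/1577 (b = -1948*1/1577 = -1948/1577 ≈ -1.2353)
√(-4604 + b) = √(-4604 - 1948/1577) = √(-7262456/1577) = 2*I*√2863223278/1577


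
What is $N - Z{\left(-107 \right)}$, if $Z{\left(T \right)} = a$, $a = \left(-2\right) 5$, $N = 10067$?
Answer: $10077$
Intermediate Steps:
$a = -10$
$Z{\left(T \right)} = -10$
$N - Z{\left(-107 \right)} = 10067 - -10 = 10067 + 10 = 10077$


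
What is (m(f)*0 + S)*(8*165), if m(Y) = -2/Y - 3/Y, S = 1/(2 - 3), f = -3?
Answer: -1320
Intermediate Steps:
S = -1 (S = 1/(-1) = -1)
m(Y) = -5/Y
(m(f)*0 + S)*(8*165) = (-5/(-3)*0 - 1)*(8*165) = (-5*(-⅓)*0 - 1)*1320 = ((5/3)*0 - 1)*1320 = (0 - 1)*1320 = -1*1320 = -1320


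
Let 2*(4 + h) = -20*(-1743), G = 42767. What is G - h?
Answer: 25341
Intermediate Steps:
h = 17426 (h = -4 + (-20*(-1743))/2 = -4 + (½)*34860 = -4 + 17430 = 17426)
G - h = 42767 - 1*17426 = 42767 - 17426 = 25341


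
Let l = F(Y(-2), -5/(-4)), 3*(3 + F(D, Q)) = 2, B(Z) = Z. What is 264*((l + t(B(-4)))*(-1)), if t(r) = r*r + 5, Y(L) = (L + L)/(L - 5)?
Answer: -4928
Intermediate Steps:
Y(L) = 2*L/(-5 + L) (Y(L) = (2*L)/(-5 + L) = 2*L/(-5 + L))
t(r) = 5 + r² (t(r) = r² + 5 = 5 + r²)
F(D, Q) = -7/3 (F(D, Q) = -3 + (⅓)*2 = -3 + ⅔ = -7/3)
l = -7/3 ≈ -2.3333
264*((l + t(B(-4)))*(-1)) = 264*((-7/3 + (5 + (-4)²))*(-1)) = 264*((-7/3 + (5 + 16))*(-1)) = 264*((-7/3 + 21)*(-1)) = 264*((56/3)*(-1)) = 264*(-56/3) = -4928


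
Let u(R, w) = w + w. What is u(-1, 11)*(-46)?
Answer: -1012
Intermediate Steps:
u(R, w) = 2*w
u(-1, 11)*(-46) = (2*11)*(-46) = 22*(-46) = -1012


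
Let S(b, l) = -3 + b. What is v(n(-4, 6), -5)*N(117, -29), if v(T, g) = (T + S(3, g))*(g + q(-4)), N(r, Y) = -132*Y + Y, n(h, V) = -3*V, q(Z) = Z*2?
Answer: 888966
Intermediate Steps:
q(Z) = 2*Z
N(r, Y) = -131*Y
v(T, g) = T*(-8 + g) (v(T, g) = (T + (-3 + 3))*(g + 2*(-4)) = (T + 0)*(g - 8) = T*(-8 + g))
v(n(-4, 6), -5)*N(117, -29) = ((-3*6)*(-8 - 5))*(-131*(-29)) = -18*(-13)*3799 = 234*3799 = 888966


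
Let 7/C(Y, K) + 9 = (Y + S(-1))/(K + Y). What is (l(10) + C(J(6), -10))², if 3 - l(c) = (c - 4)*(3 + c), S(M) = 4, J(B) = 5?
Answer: 16687225/2916 ≈ 5722.6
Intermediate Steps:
l(c) = 3 - (-4 + c)*(3 + c) (l(c) = 3 - (c - 4)*(3 + c) = 3 - (-4 + c)*(3 + c))
C(Y, K) = 7/(-9 + (4 + Y)/(K + Y)) (C(Y, K) = 7/(-9 + (Y + 4)/(K + Y)) = 7/(-9 + (4 + Y)/(K + Y)))
(l(10) + C(J(6), -10))² = ((15 + 10 - 1*10²) + 7*(-1*(-10) - 1*5)/(-4 + 8*5 + 9*(-10)))² = ((15 + 10 - 1*100) + 7*(10 - 5)/(-4 + 40 - 90))² = ((15 + 10 - 100) + 7*5/(-54))² = (-75 + 7*(-1/54)*5)² = (-75 - 35/54)² = (-4085/54)² = 16687225/2916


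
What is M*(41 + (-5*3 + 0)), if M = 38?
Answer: 988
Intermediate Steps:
M*(41 + (-5*3 + 0)) = 38*(41 + (-5*3 + 0)) = 38*(41 + (-15 + 0)) = 38*(41 - 15) = 38*26 = 988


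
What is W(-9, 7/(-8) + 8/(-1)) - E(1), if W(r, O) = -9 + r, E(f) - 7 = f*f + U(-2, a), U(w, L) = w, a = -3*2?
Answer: -24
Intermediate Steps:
a = -6
E(f) = 5 + f² (E(f) = 7 + (f*f - 2) = 7 + (f² - 2) = 7 + (-2 + f²) = 5 + f²)
W(-9, 7/(-8) + 8/(-1)) - E(1) = (-9 - 9) - (5 + 1²) = -18 - (5 + 1) = -18 - 1*6 = -18 - 6 = -24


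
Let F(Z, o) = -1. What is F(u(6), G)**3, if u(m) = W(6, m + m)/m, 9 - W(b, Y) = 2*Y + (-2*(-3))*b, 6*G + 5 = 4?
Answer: -1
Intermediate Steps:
G = -1/6 (G = -5/6 + (1/6)*4 = -5/6 + 2/3 = -1/6 ≈ -0.16667)
W(b, Y) = 9 - 6*b - 2*Y (W(b, Y) = 9 - (2*Y + (-2*(-3))*b) = 9 - (2*Y + 6*b) = 9 + (-6*b - 2*Y) = 9 - 6*b - 2*Y)
u(m) = (-27 - 4*m)/m (u(m) = (9 - 6*6 - 2*(m + m))/m = (9 - 36 - 4*m)/m = (-27 - 4*m)/m)
F(u(6), G)**3 = (-1)**3 = -1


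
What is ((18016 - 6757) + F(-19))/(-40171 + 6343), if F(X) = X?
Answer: -2810/8457 ≈ -0.33227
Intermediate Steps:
((18016 - 6757) + F(-19))/(-40171 + 6343) = ((18016 - 6757) - 19)/(-40171 + 6343) = (11259 - 19)/(-33828) = 11240*(-1/33828) = -2810/8457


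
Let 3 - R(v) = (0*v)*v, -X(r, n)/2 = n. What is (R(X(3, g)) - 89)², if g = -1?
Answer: 7396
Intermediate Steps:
X(r, n) = -2*n
R(v) = 3 (R(v) = 3 - 0*v*v = 3 - 0*v = 3 - 1*0 = 3 + 0 = 3)
(R(X(3, g)) - 89)² = (3 - 89)² = (-86)² = 7396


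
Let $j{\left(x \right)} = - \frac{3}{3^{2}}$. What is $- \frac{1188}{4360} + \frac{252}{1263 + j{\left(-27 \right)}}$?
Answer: $- \frac{75249}{1032230} \approx -0.072899$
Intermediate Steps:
$j{\left(x \right)} = - \frac{1}{3}$ ($j{\left(x \right)} = - \frac{3}{9} = \left(-3\right) \frac{1}{9} = - \frac{1}{3}$)
$- \frac{1188}{4360} + \frac{252}{1263 + j{\left(-27 \right)}} = - \frac{1188}{4360} + \frac{252}{1263 - \frac{1}{3}} = \left(-1188\right) \frac{1}{4360} + \frac{252}{\frac{3788}{3}} = - \frac{297}{1090} + 252 \cdot \frac{3}{3788} = - \frac{297}{1090} + \frac{189}{947} = - \frac{75249}{1032230}$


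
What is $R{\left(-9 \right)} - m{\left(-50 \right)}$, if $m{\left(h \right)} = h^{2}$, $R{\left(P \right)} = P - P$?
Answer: $-2500$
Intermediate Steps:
$R{\left(P \right)} = 0$
$R{\left(-9 \right)} - m{\left(-50 \right)} = 0 - \left(-50\right)^{2} = 0 - 2500 = -2500$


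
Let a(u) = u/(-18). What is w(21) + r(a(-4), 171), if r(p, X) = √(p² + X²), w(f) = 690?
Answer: 690 + 5*√94741/9 ≈ 861.00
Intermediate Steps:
a(u) = -u/18 (a(u) = u*(-1/18) = -u/18)
r(p, X) = √(X² + p²)
w(21) + r(a(-4), 171) = 690 + √(171² + (-1/18*(-4))²) = 690 + √(29241 + (2/9)²) = 690 + √(29241 + 4/81) = 690 + √(2368525/81) = 690 + 5*√94741/9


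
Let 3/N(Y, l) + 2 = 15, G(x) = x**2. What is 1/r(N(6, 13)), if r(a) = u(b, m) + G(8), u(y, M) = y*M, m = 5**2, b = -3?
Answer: -1/11 ≈ -0.090909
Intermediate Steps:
m = 25
N(Y, l) = 3/13 (N(Y, l) = 3/(-2 + 15) = 3/13)
u(y, M) = M*y
r(a) = -11 (r(a) = 25*(-3) + 8**2 = -75 + 64 = -11)
1/r(N(6, 13)) = 1/(-11) = -1/11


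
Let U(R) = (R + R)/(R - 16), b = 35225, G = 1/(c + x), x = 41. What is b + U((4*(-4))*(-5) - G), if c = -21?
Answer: 45055973/1279 ≈ 35228.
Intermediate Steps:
G = 1/20 (G = 1/(-21 + 41) = 1/20 ≈ 0.050000)
U(R) = 2*R/(-16 + R) (U(R) = (2*R)/(-16 + R) = 2*R/(-16 + R))
b + U((4*(-4))*(-5) - G) = 35225 + 2*((4*(-4))*(-5) - 1*1/20)/(-16 + ((4*(-4))*(-5) - 1*1/20)) = 35225 + 2*(-16*(-5) - 1/20)/(-16 + (-16*(-5) - 1/20)) = 35225 + 2*(80 - 1/20)/(-16 + (80 - 1/20)) = 35225 + 2*(1599/20)/(-16 + 1599/20) = 35225 + 2*(1599/20)/(1279/20) = 35225 + 2*(1599/20)*(20/1279) = 35225 + 3198/1279 = 45055973/1279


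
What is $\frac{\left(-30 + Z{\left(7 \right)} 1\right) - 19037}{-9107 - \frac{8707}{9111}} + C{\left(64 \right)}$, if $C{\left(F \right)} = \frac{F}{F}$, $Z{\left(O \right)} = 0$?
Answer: $\frac{256702021}{82982584} \approx 3.0934$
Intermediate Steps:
$C{\left(F \right)} = 1$
$\frac{\left(-30 + Z{\left(7 \right)} 1\right) - 19037}{-9107 - \frac{8707}{9111}} + C{\left(64 \right)} = \frac{\left(-30 + 0 \cdot 1\right) - 19037}{-9107 - \frac{8707}{9111}} + 1 = \frac{\left(-30 + 0\right) - 19037}{-9107 - \frac{8707}{9111}} + 1 = \frac{-30 - 19037}{-9107 - \frac{8707}{9111}} + 1 = - \frac{19067}{- \frac{82982584}{9111}} + 1 = \left(-19067\right) \left(- \frac{9111}{82982584}\right) + 1 = \frac{173719437}{82982584} + 1 = \frac{256702021}{82982584}$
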